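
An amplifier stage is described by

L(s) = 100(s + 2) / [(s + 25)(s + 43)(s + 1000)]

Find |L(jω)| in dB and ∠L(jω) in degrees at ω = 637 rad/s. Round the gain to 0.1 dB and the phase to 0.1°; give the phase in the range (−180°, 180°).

At s = jω = j637:
zero (s+2): 2 + j637 → |·| = √(2²+637²) = √405773 ≈ 637, ∠ = arctan(637/2) ≈ 89.82°
pole (s+25): 25 + j637 → |·| = √(25²+637²) = √406394 ≈ 637.49, ∠ = arctan(637/25) ≈ 87.75°
pole (s+43): 43 + j637 → |·| = √(43²+637²) = √407618 ≈ 638.45, ∠ = arctan(637/43) ≈ 86.14°
pole (s+1000): 1000 + j637 → |·| = √(1000²+637²) = √1405769 ≈ 1185.7, ∠ = arctan(637/1000) ≈ 32.50°
|L| = 100 · 637 / 4.8259e+08 ≈ 0.000132
Gain = 20 log₁₀(0.000132) ≈ -77.59 dB
∠L = 89.82° − 206.39° = -116.57°

-77.6 dB, -116.6°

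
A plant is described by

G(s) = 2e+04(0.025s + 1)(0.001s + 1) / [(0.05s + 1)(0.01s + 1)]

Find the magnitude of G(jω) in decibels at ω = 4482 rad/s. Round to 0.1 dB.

60.2 dB

At ω = 4482 rad/s:
zero (1 + j4482·0.025) = 1 + j112.05 → |·| ≈ 112.05, ∠ ≈ 89.49°
zero (1 + j4482·0.001) = 1 + j4.482 → |·| ≈ 4.5922, ∠ ≈ 77.42°
pole (1 + j4482·0.05) = 1 + j224.1 → |·| ≈ 224.1, ∠ ≈ 89.74°
pole (1 + j4482·0.01) = 1 + j44.82 → |·| ≈ 44.831, ∠ ≈ 88.72°
|G| = 2e+04 · 112.05 · 4.5922 / (224.1 · 44.831) ≈ 1024.3
Gain = 20 log₁₀(1024.3) ≈ 60.21 dB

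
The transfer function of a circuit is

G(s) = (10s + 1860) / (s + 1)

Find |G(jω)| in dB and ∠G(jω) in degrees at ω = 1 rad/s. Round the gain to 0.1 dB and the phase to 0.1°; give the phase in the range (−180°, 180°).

62.4 dB, -44.7°

Substitute s = j1:
Numerator: 10(j1) + 1860 = 1860 + j10
Denominator: (j1) + 1 = 1 + j1
|N| = √(1860² + 10²) ≈ 1860, ∠N ≈ 0.31°
|D| = √(1² + 1²) ≈ 1.4142, ∠D ≈ 45.00°
|G| = 1860 / 1.4142 ≈ 1315.2
Gain = 20 log₁₀(1315.2) ≈ 62.38 dB
∠G = 0.31° − 45.00° = -44.69°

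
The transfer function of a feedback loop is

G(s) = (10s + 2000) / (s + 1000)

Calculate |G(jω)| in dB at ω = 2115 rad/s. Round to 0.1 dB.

Substitute s = j2115:
Numerator: 10(j2115) + 2000 = 2000 + j21150
Denominator: (j2115) + 1000 = 1000 + j2115
|N| = √(2000² + 21150²) ≈ 21244, ∠N ≈ 84.60°
|D| = √(1000² + 2115²) ≈ 2339.5, ∠D ≈ 64.69°
|G| = 21244 / 2339.5 ≈ 9.0806
Gain = 20 log₁₀(9.0806) ≈ 19.16 dB

19.2 dB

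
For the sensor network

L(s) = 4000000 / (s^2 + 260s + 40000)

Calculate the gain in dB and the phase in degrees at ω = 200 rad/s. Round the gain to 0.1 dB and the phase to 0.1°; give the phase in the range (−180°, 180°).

At s = jω = j200:
quadratic: (j200)² + 260·j200 + 40000 = 0 + j52000 → |·| ≈ 52000, ∠ ≈ 90.00°
|L| = 4000000 / 52000 ≈ 76.923
Gain = 20 log₁₀(76.923) ≈ 37.72 dB
∠L = 0.00° − 90.00° = -90.00°

37.7 dB, -90.0°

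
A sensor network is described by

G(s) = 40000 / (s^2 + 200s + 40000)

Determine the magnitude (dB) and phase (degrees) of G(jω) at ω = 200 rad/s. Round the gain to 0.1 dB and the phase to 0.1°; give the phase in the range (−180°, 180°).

At s = jω = j200:
quadratic: (j200)² + 200·j200 + 40000 = 0 + j40000 → |·| ≈ 40000, ∠ ≈ 90.00°
|G| = 40000 / 40000 ≈ 1
Gain = 20 log₁₀(1) ≈ 0.00 dB
∠G = 0.00° − 90.00° = -90.00°

0.0 dB, -90.0°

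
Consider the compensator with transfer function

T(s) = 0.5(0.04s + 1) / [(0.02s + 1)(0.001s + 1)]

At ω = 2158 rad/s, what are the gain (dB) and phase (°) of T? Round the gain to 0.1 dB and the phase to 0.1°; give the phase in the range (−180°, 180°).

At ω = 2158 rad/s:
zero (1 + j2158·0.04) = 1 + j86.32 → |·| ≈ 86.326, ∠ ≈ 89.34°
pole (1 + j2158·0.02) = 1 + j43.16 → |·| ≈ 43.172, ∠ ≈ 88.67°
pole (1 + j2158·0.001) = 1 + j2.158 → |·| ≈ 2.3784, ∠ ≈ 65.14°
|T| = 0.5 · 86.326 / (43.172 · 2.3784) ≈ 0.42036
Gain = 20 log₁₀(0.42036) ≈ -7.53 dB
∠T = (89.34°) − (88.67° + 65.14°) = -64.47°

-7.5 dB, -64.5°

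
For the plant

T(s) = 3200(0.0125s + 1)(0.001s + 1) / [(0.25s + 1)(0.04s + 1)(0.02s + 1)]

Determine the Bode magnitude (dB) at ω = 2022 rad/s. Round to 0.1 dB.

At ω = 2022 rad/s:
zero (1 + j2022·0.0125) = 1 + j25.275 → |·| ≈ 25.295, ∠ ≈ 87.73°
zero (1 + j2022·0.001) = 1 + j2.022 → |·| ≈ 2.2558, ∠ ≈ 63.68°
pole (1 + j2022·0.25) = 1 + j505.5 → |·| ≈ 505.5, ∠ ≈ 89.89°
pole (1 + j2022·0.04) = 1 + j80.88 → |·| ≈ 80.886, ∠ ≈ 89.29°
pole (1 + j2022·0.02) = 1 + j40.44 → |·| ≈ 40.452, ∠ ≈ 88.58°
|T| = 3200 · 25.295 · 2.2558 / (505.5 · 80.886 · 40.452) ≈ 0.1104
Gain = 20 log₁₀(0.1104) ≈ -19.14 dB

-19.1 dB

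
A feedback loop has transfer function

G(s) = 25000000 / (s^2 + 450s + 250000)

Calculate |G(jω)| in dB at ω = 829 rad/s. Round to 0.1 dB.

32.8 dB

At s = jω = j829:
quadratic: (j829)² + 450·j829 + 250000 = -437241 + j373050 → |·| ≈ 5.7476e+05, ∠ ≈ 139.53°
|G| = 25000000 / 5.7476e+05 ≈ 43.496
Gain = 20 log₁₀(43.496) ≈ 32.77 dB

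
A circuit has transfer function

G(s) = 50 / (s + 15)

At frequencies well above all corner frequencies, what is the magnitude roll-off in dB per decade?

-20 dB/decade

Each pole contributes −20 dB/decade at high frequency; each zero contributes +20 dB/decade.
Net: 0 zero(s) − 1 pole(s) → -20 dB/decade.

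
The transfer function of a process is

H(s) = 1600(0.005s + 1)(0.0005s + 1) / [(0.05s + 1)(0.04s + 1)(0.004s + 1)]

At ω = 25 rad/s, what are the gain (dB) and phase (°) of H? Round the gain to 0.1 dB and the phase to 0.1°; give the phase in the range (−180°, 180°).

At ω = 25 rad/s:
zero (1 + j25·0.005) = 1 + j0.125 → |·| ≈ 1.0078, ∠ ≈ 7.13°
zero (1 + j25·0.0005) = 1 + j0.0125 → |·| ≈ 1.0001, ∠ ≈ 0.72°
pole (1 + j25·0.05) = 1 + j1.25 → |·| ≈ 1.6008, ∠ ≈ 51.34°
pole (1 + j25·0.04) = 1 + j1 → |·| ≈ 1.4142, ∠ ≈ 45.00°
pole (1 + j25·0.004) = 1 + j0.1 → |·| ≈ 1.005, ∠ ≈ 5.71°
|H| = 1600 · 1.0078 · 1.0001 / (1.6008 · 1.4142 · 1.005) ≈ 708.8
Gain = 20 log₁₀(708.8) ≈ 57.01 dB
∠H = (7.13° + 0.72°) − (51.34° + 45.00° + 5.71°) = -94.20°

57.0 dB, -94.2°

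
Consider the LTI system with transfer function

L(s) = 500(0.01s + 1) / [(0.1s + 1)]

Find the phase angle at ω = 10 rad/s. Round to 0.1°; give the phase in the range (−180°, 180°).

At ω = 10 rad/s:
zero (1 + j10·0.01) = 1 + j0.1 → |·| ≈ 1.005, ∠ ≈ 5.71°
pole (1 + j10·0.1) = 1 + j1 → |·| ≈ 1.4142, ∠ ≈ 45.00°
∠L = (5.71°) − (45.00°) = -39.29°

-39.3°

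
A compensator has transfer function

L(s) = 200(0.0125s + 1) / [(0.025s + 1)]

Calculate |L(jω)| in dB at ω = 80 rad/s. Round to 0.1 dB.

At ω = 80 rad/s:
zero (1 + j80·0.0125) = 1 + j1 → |·| ≈ 1.4142, ∠ ≈ 45.00°
pole (1 + j80·0.025) = 1 + j2 → |·| ≈ 2.2361, ∠ ≈ 63.43°
|L| = 200 · 1.4142 / (2.2361) ≈ 126.49
Gain = 20 log₁₀(126.49) ≈ 42.04 dB

42.0 dB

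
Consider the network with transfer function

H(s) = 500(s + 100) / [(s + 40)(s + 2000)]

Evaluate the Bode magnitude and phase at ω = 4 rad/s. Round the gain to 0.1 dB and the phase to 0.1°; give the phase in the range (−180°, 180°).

-4.1 dB, -3.5°

At s = jω = j4:
zero (s+100): 100 + j4 → |·| = √(100²+4²) = √10016 ≈ 100.08, ∠ = arctan(4/100) ≈ 2.29°
pole (s+40): 40 + j4 → |·| = √(40²+4²) = √1616 ≈ 40.2, ∠ = arctan(4/40) ≈ 5.71°
pole (s+2000): 2000 + j4 → |·| = √(2000²+4²) = √4000016 ≈ 2000, ∠ = arctan(4/2000) ≈ 0.11°
|H| = 500 · 100.08 / 80400 ≈ 0.62239
Gain = 20 log₁₀(0.62239) ≈ -4.12 dB
∠H = 2.29° − 5.82° = -3.53°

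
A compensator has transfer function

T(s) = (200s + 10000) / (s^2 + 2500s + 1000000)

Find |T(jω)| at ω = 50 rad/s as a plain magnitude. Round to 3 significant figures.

Substitute s = j50:
Numerator: 200(j50) + 10000 = 10000 + j10000
Denominator: (j50)^2 + 2500(j50) + 1000000 = 997500 + j125000
|N| = √(10000² + 10000²) ≈ 14142, ∠N ≈ 45.00°
|D| = √(997500² + 125000²) ≈ 1.0053e+06, ∠D ≈ 7.14°
|T| = 14142 / 1.0053e+06 ≈ 0.014067

0.0141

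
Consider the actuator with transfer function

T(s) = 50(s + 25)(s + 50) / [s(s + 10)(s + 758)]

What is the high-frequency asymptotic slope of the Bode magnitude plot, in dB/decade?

Each pole contributes −20 dB/decade at high frequency; each zero contributes +20 dB/decade.
Net: 2 zero(s) − 3 pole(s) → -20 dB/decade.

-20 dB/decade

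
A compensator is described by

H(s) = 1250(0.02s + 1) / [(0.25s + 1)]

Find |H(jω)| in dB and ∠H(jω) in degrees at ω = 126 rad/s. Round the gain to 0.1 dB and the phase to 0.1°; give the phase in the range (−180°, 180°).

At ω = 126 rad/s:
zero (1 + j126·0.02) = 1 + j2.52 → |·| ≈ 2.7112, ∠ ≈ 68.36°
pole (1 + j126·0.25) = 1 + j31.5 → |·| ≈ 31.516, ∠ ≈ 88.18°
|H| = 1250 · 2.7112 / (31.516) ≈ 107.53
Gain = 20 log₁₀(107.53) ≈ 40.63 dB
∠H = (68.36°) − (88.18°) = -19.82°

40.6 dB, -19.8°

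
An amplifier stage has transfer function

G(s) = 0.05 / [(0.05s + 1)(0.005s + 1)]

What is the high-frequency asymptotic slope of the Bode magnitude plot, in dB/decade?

Each pole contributes −20 dB/decade at high frequency; each zero contributes +20 dB/decade.
Net: 0 zero(s) − 2 pole(s) → -40 dB/decade.

-40 dB/decade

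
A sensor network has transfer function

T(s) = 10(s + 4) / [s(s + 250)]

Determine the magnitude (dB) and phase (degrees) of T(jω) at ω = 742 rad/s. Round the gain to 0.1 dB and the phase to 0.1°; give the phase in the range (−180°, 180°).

-37.9 dB, -71.7°

At s = jω = j742:
zero (s+4): 4 + j742 → |·| = √(4²+742²) = √550580 ≈ 742.01, ∠ = arctan(742/4) ≈ 89.69°
pole (s+250): 250 + j742 → |·| = √(250²+742²) = √613064 ≈ 782.98, ∠ = arctan(742/250) ≈ 71.38°
pole at origin: |s| = 742, ∠ = 90.00° (in denominator)
|T| = 10 · 742.01 / 5.8097e+05 ≈ 0.012772
Gain = 20 log₁₀(0.012772) ≈ -37.87 dB
∠T = 89.69° − 161.38° = -71.69°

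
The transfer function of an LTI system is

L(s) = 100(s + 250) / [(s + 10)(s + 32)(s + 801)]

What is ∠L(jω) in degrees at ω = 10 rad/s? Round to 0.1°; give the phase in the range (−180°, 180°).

At s = jω = j10:
zero (s+250): 250 + j10 → |·| = √(250²+10²) = √62600 ≈ 250.2, ∠ = arctan(10/250) ≈ 2.29°
pole (s+10): 10 + j10 → |·| = √(10²+10²) = √200 ≈ 14.142, ∠ = arctan(10/10) ≈ 45.00°
pole (s+32): 32 + j10 → |·| = √(32²+10²) = √1124 ≈ 33.526, ∠ = arctan(10/32) ≈ 17.35°
pole (s+801): 801 + j10 → |·| = √(801²+10²) = √641701 ≈ 801.06, ∠ = arctan(10/801) ≈ 0.72°
∠L = 2.29° − 63.07° = -60.78°

-60.8°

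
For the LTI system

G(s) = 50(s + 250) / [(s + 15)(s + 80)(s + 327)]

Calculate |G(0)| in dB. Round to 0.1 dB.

-29.9 dB

G(0) = 50·250 / (15·80·327) ≈ 0.031855
20 log₁₀(0.031855) ≈ -29.94 dB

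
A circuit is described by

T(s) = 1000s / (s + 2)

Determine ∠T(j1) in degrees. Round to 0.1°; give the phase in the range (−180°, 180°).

At s = jω = j1:
zero at origin: s = j1 → |·| = 1, ∠ = 90.00°
pole (s+2): 2 + j1 → |·| = √(2²+1²) = √5 ≈ 2.2361, ∠ = arctan(1/2) ≈ 26.57°
∠T = 90.00° − 26.57° = 63.43°

63.4°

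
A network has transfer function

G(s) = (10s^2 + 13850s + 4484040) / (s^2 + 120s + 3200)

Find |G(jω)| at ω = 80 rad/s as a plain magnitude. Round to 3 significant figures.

Substitute s = j80:
Numerator: 10(j80)^2 + 13850(j80) + 4484040 = 4420040 + j1108000
Denominator: (j80)^2 + 120(j80) + 3200 = -3200 + j9600
|N| = √(4420040² + 1108000²) ≈ 4.5568e+06, ∠N ≈ 14.07°
|D| = √(3200² + 9600²) ≈ 10119, ∠D ≈ 108.43°
|G| = 4.5568e+06 / 10119 ≈ 450.32

450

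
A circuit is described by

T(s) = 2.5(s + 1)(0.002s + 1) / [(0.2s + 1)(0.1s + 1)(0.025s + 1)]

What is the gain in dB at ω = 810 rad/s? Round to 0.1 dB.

At ω = 810 rad/s:
zero (1 + j810·1) = 1 + j810 → |·| ≈ 810, ∠ ≈ 89.93°
zero (1 + j810·0.002) = 1 + j1.62 → |·| ≈ 1.9038, ∠ ≈ 58.31°
pole (1 + j810·0.2) = 1 + j162 → |·| ≈ 162, ∠ ≈ 89.65°
pole (1 + j810·0.1) = 1 + j81 → |·| ≈ 81.006, ∠ ≈ 89.29°
pole (1 + j810·0.025) = 1 + j20.25 → |·| ≈ 20.275, ∠ ≈ 87.17°
|T| = 2.5 · 810 · 1.9038 / (162 · 81.006 · 20.275) ≈ 0.014489
Gain = 20 log₁₀(0.014489) ≈ -36.78 dB

-36.8 dB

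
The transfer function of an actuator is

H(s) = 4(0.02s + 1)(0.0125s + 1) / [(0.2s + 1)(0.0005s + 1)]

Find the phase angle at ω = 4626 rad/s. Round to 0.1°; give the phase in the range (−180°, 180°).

At ω = 4626 rad/s:
zero (1 + j4626·0.02) = 1 + j92.52 → |·| ≈ 92.525, ∠ ≈ 89.38°
zero (1 + j4626·0.0125) = 1 + j57.825 → |·| ≈ 57.834, ∠ ≈ 89.01°
pole (1 + j4626·0.2) = 1 + j925.2 → |·| ≈ 925.2, ∠ ≈ 89.94°
pole (1 + j4626·0.0005) = 1 + j2.313 → |·| ≈ 2.5199, ∠ ≈ 66.62°
∠H = (89.38° + 89.01°) − (89.94° + 66.62°) = 21.83°

21.8°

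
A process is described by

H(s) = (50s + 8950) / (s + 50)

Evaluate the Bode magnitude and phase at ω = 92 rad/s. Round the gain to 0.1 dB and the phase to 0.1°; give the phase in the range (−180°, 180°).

Substitute s = j92:
Numerator: 50(j92) + 8950 = 8950 + j4600
Denominator: (j92) + 50 = 50 + j92
|N| = √(8950² + 4600²) ≈ 10063, ∠N ≈ 27.20°
|D| = √(50² + 92²) ≈ 104.71, ∠D ≈ 61.48°
|H| = 10063 / 104.71 ≈ 96.104
Gain = 20 log₁₀(96.104) ≈ 39.65 dB
∠H = 27.20° − 61.48° = -34.28°

39.7 dB, -34.3°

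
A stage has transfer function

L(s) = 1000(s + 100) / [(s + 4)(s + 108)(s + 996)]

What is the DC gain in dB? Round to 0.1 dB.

-12.7 dB

L(0) = 1000·100 / (4·108·996) ≈ 0.23241
20 log₁₀(0.23241) ≈ -12.67 dB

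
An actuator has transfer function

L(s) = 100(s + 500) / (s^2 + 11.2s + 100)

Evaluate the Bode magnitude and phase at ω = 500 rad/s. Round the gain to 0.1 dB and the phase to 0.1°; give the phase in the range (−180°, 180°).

-11.0 dB, -133.7°

At s = jω = j500:
zero (s+500): 500 + j500 → |·| = √(500²+500²) = √500000 ≈ 707.11, ∠ = arctan(500/500) ≈ 45.00°
quadratic: (j500)² + 11.2·j500 + 100 = -249900 + j5600 → |·| ≈ 2.4996e+05, ∠ ≈ 178.72°
|L| = 100 · 707.11 / 2.4996e+05 ≈ 0.28289
Gain = 20 log₁₀(0.28289) ≈ -10.97 dB
∠L = 45.00° − 178.72° = -133.72°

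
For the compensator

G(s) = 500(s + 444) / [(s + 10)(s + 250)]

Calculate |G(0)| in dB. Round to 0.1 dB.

39.0 dB

G(0) = 500·444 / (10·250) = 88.8
20 log₁₀(88.8) ≈ 38.97 dB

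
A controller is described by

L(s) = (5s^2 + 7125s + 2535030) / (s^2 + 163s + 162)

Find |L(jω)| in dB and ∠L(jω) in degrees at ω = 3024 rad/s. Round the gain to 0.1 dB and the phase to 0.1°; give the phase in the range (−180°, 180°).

14.4 dB, -23.4°

Substitute s = j3024:
Numerator: 5(j3024)^2 + 7125(j3024) + 2535030 = -43187850 + j21546000
Denominator: (j3024)^2 + 163(j3024) + 162 = -9144414 + j492912
|N| = √(43187850² + 21546000²) ≈ 4.8264e+07, ∠N ≈ 153.49°
|D| = √(9144414² + 492912²) ≈ 9.1577e+06, ∠D ≈ 176.91°
|L| = 4.8264e+07 / 9.1577e+06 ≈ 5.2703
Gain = 20 log₁₀(5.2703) ≈ 14.44 dB
∠L = 153.49° − 176.91° = -23.42°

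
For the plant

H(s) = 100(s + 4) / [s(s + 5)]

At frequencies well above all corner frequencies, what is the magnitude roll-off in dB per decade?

Each pole contributes −20 dB/decade at high frequency; each zero contributes +20 dB/decade.
Net: 1 zero(s) − 2 pole(s) → -20 dB/decade.

-20 dB/decade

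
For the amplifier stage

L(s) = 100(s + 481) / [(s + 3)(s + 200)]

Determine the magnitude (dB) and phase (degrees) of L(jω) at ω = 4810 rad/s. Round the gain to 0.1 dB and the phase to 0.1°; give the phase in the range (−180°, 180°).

At s = jω = j4810:
zero (s+481): 481 + j4810 → |·| = √(481²+4810²) = √23367461 ≈ 4834, ∠ = arctan(4810/481) ≈ 84.29°
pole (s+3): 3 + j4810 → |·| = √(3²+4810²) = √23136109 ≈ 4810, ∠ = arctan(4810/3) ≈ 89.96°
pole (s+200): 200 + j4810 → |·| = √(200²+4810²) = √23176100 ≈ 4814.2, ∠ = arctan(4810/200) ≈ 87.62°
|L| = 100 · 4834 / 2.3156e+07 ≈ 0.020876
Gain = 20 log₁₀(0.020876) ≈ -33.61 dB
∠L = 84.29° − 177.58° = -93.29°

-33.6 dB, -93.3°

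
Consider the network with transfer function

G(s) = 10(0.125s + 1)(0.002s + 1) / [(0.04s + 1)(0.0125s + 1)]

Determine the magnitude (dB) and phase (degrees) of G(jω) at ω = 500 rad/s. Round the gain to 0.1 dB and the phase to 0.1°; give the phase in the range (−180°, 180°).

At ω = 500 rad/s:
zero (1 + j500·0.125) = 1 + j62.5 → |·| ≈ 62.508, ∠ ≈ 89.08°
zero (1 + j500·0.002) = 1 + j1 → |·| ≈ 1.4142, ∠ ≈ 45.00°
pole (1 + j500·0.04) = 1 + j20 → |·| ≈ 20.025, ∠ ≈ 87.14°
pole (1 + j500·0.0125) = 1 + j6.25 → |·| ≈ 6.3295, ∠ ≈ 80.91°
|G| = 10 · 62.508 · 1.4142 / (20.025 · 6.3295) ≈ 6.9744
Gain = 20 log₁₀(6.9744) ≈ 16.87 dB
∠G = (89.08° + 45.00°) − (87.14° + 80.91°) = -33.97°

16.9 dB, -34.0°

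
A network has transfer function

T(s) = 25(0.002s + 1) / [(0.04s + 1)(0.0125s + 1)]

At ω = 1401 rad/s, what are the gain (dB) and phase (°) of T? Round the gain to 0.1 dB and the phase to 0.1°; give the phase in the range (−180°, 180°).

At ω = 1401 rad/s:
zero (1 + j1401·0.002) = 1 + j2.802 → |·| ≈ 2.9751, ∠ ≈ 70.36°
pole (1 + j1401·0.04) = 1 + j56.04 → |·| ≈ 56.049, ∠ ≈ 88.98°
pole (1 + j1401·0.0125) = 1 + j17.5125 → |·| ≈ 17.541, ∠ ≈ 86.73°
|T| = 25 · 2.9751 / (56.049 · 17.541) ≈ 0.075652
Gain = 20 log₁₀(0.075652) ≈ -22.42 dB
∠T = (70.36°) − (88.98° + 86.73°) = -105.35°

-22.4 dB, -105.4°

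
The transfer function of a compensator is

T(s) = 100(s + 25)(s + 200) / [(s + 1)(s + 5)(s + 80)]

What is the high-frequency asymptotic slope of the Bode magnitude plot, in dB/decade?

-20 dB/decade

Each pole contributes −20 dB/decade at high frequency; each zero contributes +20 dB/decade.
Net: 2 zero(s) − 3 pole(s) → -20 dB/decade.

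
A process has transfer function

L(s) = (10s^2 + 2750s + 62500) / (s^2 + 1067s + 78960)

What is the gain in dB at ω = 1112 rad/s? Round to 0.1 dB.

Substitute s = j1112:
Numerator: 10(j1112)^2 + 2750(j1112) + 62500 = -12302940 + j3058000
Denominator: (j1112)^2 + 1067(j1112) + 78960 = -1157584 + j1186504
|N| = √(12302940² + 3058000²) ≈ 1.2677e+07, ∠N ≈ 166.04°
|D| = √(1157584² + 1186504²) ≈ 1.6576e+06, ∠D ≈ 134.29°
|L| = 1.2677e+07 / 1.6576e+06 ≈ 7.6478
Gain = 20 log₁₀(7.6478) ≈ 17.67 dB

17.7 dB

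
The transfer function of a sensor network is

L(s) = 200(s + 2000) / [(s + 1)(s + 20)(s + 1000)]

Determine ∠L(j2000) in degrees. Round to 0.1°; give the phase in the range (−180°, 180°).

At s = jω = j2000:
zero (s+2000): 2000 + j2000 → |·| = √(2000²+2000²) = √8000000 ≈ 2828.4, ∠ = arctan(2000/2000) ≈ 45.00°
pole (s+1): 1 + j2000 → |·| = √(1²+2000²) = √4000001 ≈ 2000, ∠ = arctan(2000/1) ≈ 89.97°
pole (s+20): 20 + j2000 → |·| = √(20²+2000²) = √4000400 ≈ 2000.1, ∠ = arctan(2000/20) ≈ 89.43°
pole (s+1000): 1000 + j2000 → |·| = √(1000²+2000²) = √5000000 ≈ 2236.1, ∠ = arctan(2000/1000) ≈ 63.43°
∠L = 45.00° − 242.83° = -197.83° ≡ 162.17° (principal value)

162.2°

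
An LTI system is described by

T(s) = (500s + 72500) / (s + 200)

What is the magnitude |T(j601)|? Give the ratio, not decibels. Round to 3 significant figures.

Substitute s = j601:
Numerator: 500(j601) + 72500 = 72500 + j300500
Denominator: (j601) + 200 = 200 + j601
|N| = √(72500² + 300500²) ≈ 3.0912e+05, ∠N ≈ 76.44°
|D| = √(200² + 601²) ≈ 633.4, ∠D ≈ 71.59°
|T| = 3.0912e+05 / 633.4 ≈ 488.03

488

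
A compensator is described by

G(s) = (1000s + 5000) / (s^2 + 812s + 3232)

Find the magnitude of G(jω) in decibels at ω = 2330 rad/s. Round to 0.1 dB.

Substitute s = j2330:
Numerator: 1000(j2330) + 5000 = 5000 + j2330000
Denominator: (j2330)^2 + 812(j2330) + 3232 = -5425668 + j1891960
|N| = √(5000² + 2330000²) ≈ 2.33e+06, ∠N ≈ 89.88°
|D| = √(5425668² + 1891960²) ≈ 5.7461e+06, ∠D ≈ 160.78°
|G| = 2.33e+06 / 5.7461e+06 ≈ 0.40549
Gain = 20 log₁₀(0.40549) ≈ -7.84 dB

-7.8 dB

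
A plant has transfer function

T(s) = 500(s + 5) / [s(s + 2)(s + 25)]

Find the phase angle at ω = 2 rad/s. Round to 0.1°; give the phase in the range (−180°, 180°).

At s = jω = j2:
zero (s+5): 5 + j2 → |·| = √(5²+2²) = √29 ≈ 5.3852, ∠ = arctan(2/5) ≈ 21.80°
pole (s+2): 2 + j2 → |·| = √(2²+2²) = √8 ≈ 2.8284, ∠ = arctan(2/2) ≈ 45.00°
pole (s+25): 25 + j2 → |·| = √(25²+2²) = √629 ≈ 25.08, ∠ = arctan(2/25) ≈ 4.57°
pole at origin: |s| = 2, ∠ = 90.00° (in denominator)
∠T = 21.80° − 139.57° = -117.77°

-117.8°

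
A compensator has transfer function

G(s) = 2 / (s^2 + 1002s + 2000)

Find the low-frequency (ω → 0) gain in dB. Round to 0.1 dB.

G(0) = 2 / 2000 = 0.001
20 log₁₀(0.001) ≈ -60.00 dB

-60.0 dB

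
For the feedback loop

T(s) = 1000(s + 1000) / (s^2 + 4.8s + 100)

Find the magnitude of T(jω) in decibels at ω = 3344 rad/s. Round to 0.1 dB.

-10.1 dB

At s = jω = j3344:
zero (s+1000): 1000 + j3344 → |·| = √(1000²+3344²) = √12182336 ≈ 3490.3, ∠ = arctan(3344/1000) ≈ 73.35°
quadratic: (j3344)² + 4.8·j3344 + 100 = -11182236 + j16051.2 → |·| ≈ 1.1182e+07, ∠ ≈ 179.92°
|T| = 1000 · 3490.3 / 1.1182e+07 ≈ 0.31214
Gain = 20 log₁₀(0.31214) ≈ -10.11 dB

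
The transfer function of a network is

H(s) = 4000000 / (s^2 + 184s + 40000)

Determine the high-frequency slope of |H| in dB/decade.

Each pole contributes −20 dB/decade at high frequency; each zero contributes +20 dB/decade.
Net: 0 zero(s) − 2 pole(s) → -40 dB/decade.

-40 dB/decade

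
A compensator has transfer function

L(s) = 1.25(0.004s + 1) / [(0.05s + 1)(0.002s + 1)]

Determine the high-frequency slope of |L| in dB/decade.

-20 dB/decade

Each pole contributes −20 dB/decade at high frequency; each zero contributes +20 dB/decade.
Net: 1 zero(s) − 2 pole(s) → -20 dB/decade.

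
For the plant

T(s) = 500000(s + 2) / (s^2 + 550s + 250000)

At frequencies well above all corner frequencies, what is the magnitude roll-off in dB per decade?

Each pole contributes −20 dB/decade at high frequency; each zero contributes +20 dB/decade.
Net: 1 zero(s) − 2 pole(s) → -20 dB/decade.

-20 dB/decade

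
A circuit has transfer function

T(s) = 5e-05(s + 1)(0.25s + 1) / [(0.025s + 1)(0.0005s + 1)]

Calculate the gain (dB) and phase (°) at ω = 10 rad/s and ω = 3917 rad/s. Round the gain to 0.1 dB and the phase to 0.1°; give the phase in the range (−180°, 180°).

At ω = 10 rad/s:
zero (1 + j10·1) = 1 + j10 → |·| ≈ 10.05, ∠ ≈ 84.29°
zero (1 + j10·0.25) = 1 + j2.5 → |·| ≈ 2.6926, ∠ ≈ 68.20°
pole (1 + j10·0.025) = 1 + j0.25 → |·| ≈ 1.0308, ∠ ≈ 14.04°
pole (1 + j10·0.0005) = 1 + j0.005 → |·| ≈ 1, ∠ ≈ 0.29°
|T| = 5e-05 · 10.05 · 2.6926 / (1.0308 · 1) ≈ 0.0013126
Gain = 20 log₁₀(0.0013126) ≈ -57.64 dB
∠T = (84.29° + 68.20°) − (14.04° + 0.29°) = 138.16°

At ω = 3917 rad/s:
zero (1 + j3917·1) = 1 + j3917 → |·| ≈ 3917, ∠ ≈ 89.99°
zero (1 + j3917·0.25) = 1 + j979.25 → |·| ≈ 979.25, ∠ ≈ 89.94°
pole (1 + j3917·0.025) = 1 + j97.925 → |·| ≈ 97.93, ∠ ≈ 89.41°
pole (1 + j3917·0.0005) = 1 + j1.9585 → |·| ≈ 2.199, ∠ ≈ 62.95°
|T| = 5e-05 · 3917 · 979.25 / (97.93 · 2.199) ≈ 0.89059
Gain = 20 log₁₀(0.89059) ≈ -1.01 dB
∠T = (89.99° + 89.94°) − (89.41° + 62.95°) = 27.57°

ω = 10: -57.6 dB, 138.2°; ω = 3917: -1.0 dB, 27.6°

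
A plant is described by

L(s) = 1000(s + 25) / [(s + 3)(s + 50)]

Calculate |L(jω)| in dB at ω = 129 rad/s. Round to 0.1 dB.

17.3 dB

At s = jω = j129:
zero (s+25): 25 + j129 → |·| = √(25²+129²) = √17266 ≈ 131.4, ∠ = arctan(129/25) ≈ 79.03°
pole (s+3): 3 + j129 → |·| = √(3²+129²) = √16650 ≈ 129.03, ∠ = arctan(129/3) ≈ 88.67°
pole (s+50): 50 + j129 → |·| = √(50²+129²) = √19141 ≈ 138.35, ∠ = arctan(129/50) ≈ 68.81°
|L| = 1000 · 131.4 / 17851 ≈ 7.3609
Gain = 20 log₁₀(7.3609) ≈ 17.34 dB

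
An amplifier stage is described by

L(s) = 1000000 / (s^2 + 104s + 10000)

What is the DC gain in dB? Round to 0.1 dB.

L(0) = 1000000 / 10000 = 100
20 log₁₀(100) ≈ 40.00 dB

40.0 dB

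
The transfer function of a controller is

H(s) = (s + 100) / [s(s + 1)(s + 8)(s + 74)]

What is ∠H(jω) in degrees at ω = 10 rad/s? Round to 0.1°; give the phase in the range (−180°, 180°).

132.4°

At s = jω = j10:
zero (s+100): 100 + j10 → |·| = √(100²+10²) = √10100 ≈ 100.5, ∠ = arctan(10/100) ≈ 5.71°
pole (s+1): 1 + j10 → |·| = √(1²+10²) = √101 ≈ 10.05, ∠ = arctan(10/1) ≈ 84.29°
pole (s+8): 8 + j10 → |·| = √(8²+10²) = √164 ≈ 12.806, ∠ = arctan(10/8) ≈ 51.34°
pole (s+74): 74 + j10 → |·| = √(74²+10²) = √5576 ≈ 74.673, ∠ = arctan(10/74) ≈ 7.70°
pole at origin: |s| = 10, ∠ = 90.00° (in denominator)
∠H = 5.71° − 233.33° = -227.62° ≡ 132.38° (principal value)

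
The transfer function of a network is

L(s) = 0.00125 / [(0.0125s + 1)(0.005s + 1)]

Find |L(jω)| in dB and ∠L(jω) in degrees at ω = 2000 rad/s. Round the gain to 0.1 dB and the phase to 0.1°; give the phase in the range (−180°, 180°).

-106.1 dB, -172.0°

At ω = 2000 rad/s:
pole (1 + j2000·0.0125) = 1 + j25 → |·| ≈ 25.02, ∠ ≈ 87.71°
pole (1 + j2000·0.005) = 1 + j10 → |·| ≈ 10.05, ∠ ≈ 84.29°
|L| = 0.00125 · 1 / (25.02 · 10.05) ≈ 4.9711e-06
Gain = 20 log₁₀(4.9711e-06) ≈ -106.07 dB
∠L = (0°) − (87.71° + 84.29°) = -172.00°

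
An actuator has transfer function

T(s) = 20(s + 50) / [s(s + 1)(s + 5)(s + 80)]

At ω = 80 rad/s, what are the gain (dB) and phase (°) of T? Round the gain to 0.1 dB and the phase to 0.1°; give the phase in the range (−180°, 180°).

At s = jω = j80:
zero (s+50): 50 + j80 → |·| = √(50²+80²) = √8900 ≈ 94.34, ∠ = arctan(80/50) ≈ 57.99°
pole (s+1): 1 + j80 → |·| = √(1²+80²) = √6401 ≈ 80.006, ∠ = arctan(80/1) ≈ 89.28°
pole (s+5): 5 + j80 → |·| = √(5²+80²) = √6425 ≈ 80.156, ∠ = arctan(80/5) ≈ 86.42°
pole (s+80): 80 + j80 → |·| = √(80²+80²) = √12800 ≈ 113.14, ∠ = arctan(80/80) ≈ 45.00°
pole at origin: |s| = 80, ∠ = 90.00° (in denominator)
|T| = 20 · 94.34 / 5.8045e+07 ≈ 3.2506e-05
Gain = 20 log₁₀(3.2506e-05) ≈ -89.76 dB
∠T = 57.99° − 310.70° = -252.71° ≡ 107.29° (principal value)

-89.8 dB, 107.3°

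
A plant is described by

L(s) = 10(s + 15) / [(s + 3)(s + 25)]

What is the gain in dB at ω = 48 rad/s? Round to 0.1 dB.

At s = jω = j48:
zero (s+15): 15 + j48 → |·| = √(15²+48²) = √2529 ≈ 50.289, ∠ = arctan(48/15) ≈ 72.65°
pole (s+3): 3 + j48 → |·| = √(3²+48²) = √2313 ≈ 48.094, ∠ = arctan(48/3) ≈ 86.42°
pole (s+25): 25 + j48 → |·| = √(25²+48²) = √2929 ≈ 54.12, ∠ = arctan(48/25) ≈ 62.49°
|L| = 10 · 50.289 / 2602.8 ≈ 0.19321
Gain = 20 log₁₀(0.19321) ≈ -14.28 dB

-14.3 dB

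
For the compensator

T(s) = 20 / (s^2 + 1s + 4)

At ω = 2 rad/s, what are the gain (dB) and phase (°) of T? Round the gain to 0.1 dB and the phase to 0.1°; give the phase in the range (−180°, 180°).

At s = jω = j2:
quadratic: (j2)² + 1·j2 + 4 = 0 + j2 → |·| ≈ 2, ∠ ≈ 90.00°
|T| = 20 / 2 ≈ 10
Gain = 20 log₁₀(10) ≈ 20.00 dB
∠T = 0.00° − 90.00° = -90.00°

20.0 dB, -90.0°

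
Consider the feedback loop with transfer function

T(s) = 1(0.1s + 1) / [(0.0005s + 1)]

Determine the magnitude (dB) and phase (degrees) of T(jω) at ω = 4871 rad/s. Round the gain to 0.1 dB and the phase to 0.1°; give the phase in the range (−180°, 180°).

At ω = 4871 rad/s:
zero (1 + j4871·0.1) = 1 + j487.1 → |·| ≈ 487.1, ∠ ≈ 89.88°
pole (1 + j4871·0.0005) = 1 + j2.4355 → |·| ≈ 2.6328, ∠ ≈ 67.68°
|T| = 1 · 487.1 / (2.6328) ≈ 185.01
Gain = 20 log₁₀(185.01) ≈ 45.34 dB
∠T = (89.88°) − (67.68°) = 22.20°

45.3 dB, 22.2°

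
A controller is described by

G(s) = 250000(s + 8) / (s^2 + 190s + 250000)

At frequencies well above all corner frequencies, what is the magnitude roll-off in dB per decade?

-20 dB/decade

Each pole contributes −20 dB/decade at high frequency; each zero contributes +20 dB/decade.
Net: 1 zero(s) − 2 pole(s) → -20 dB/decade.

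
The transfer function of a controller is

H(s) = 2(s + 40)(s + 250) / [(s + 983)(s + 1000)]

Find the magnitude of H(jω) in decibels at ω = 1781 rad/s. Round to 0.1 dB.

3.8 dB

At s = jω = j1781:
zero (s+40): 40 + j1781 → |·| = √(40²+1781²) = √3173561 ≈ 1781.4, ∠ = arctan(1781/40) ≈ 88.71°
zero (s+250): 250 + j1781 → |·| = √(250²+1781²) = √3234461 ≈ 1798.5, ∠ = arctan(1781/250) ≈ 82.01°
pole (s+983): 983 + j1781 → |·| = √(983²+1781²) = √4138250 ≈ 2034.3, ∠ = arctan(1781/983) ≈ 61.10°
pole (s+1000): 1000 + j1781 → |·| = √(1000²+1781²) = √4171961 ≈ 2042.5, ∠ = arctan(1781/1000) ≈ 60.69°
|H| = 2 · 3.2038e+06 / 4.1551e+06 ≈ 1.5421
Gain = 20 log₁₀(1.5421) ≈ 3.76 dB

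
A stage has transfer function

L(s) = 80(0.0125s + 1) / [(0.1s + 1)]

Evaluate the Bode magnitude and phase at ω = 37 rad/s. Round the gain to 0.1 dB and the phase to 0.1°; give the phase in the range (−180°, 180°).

At ω = 37 rad/s:
zero (1 + j37·0.0125) = 1 + j0.4625 → |·| ≈ 1.1018, ∠ ≈ 24.82°
pole (1 + j37·0.1) = 1 + j3.7 → |·| ≈ 3.8328, ∠ ≈ 74.88°
|L| = 80 · 1.1018 / (3.8328) ≈ 22.997
Gain = 20 log₁₀(22.997) ≈ 27.23 dB
∠L = (24.82°) − (74.88°) = -50.06°

27.2 dB, -50.1°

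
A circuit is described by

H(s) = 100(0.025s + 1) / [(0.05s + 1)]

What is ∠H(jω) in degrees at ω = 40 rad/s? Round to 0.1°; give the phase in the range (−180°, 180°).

At ω = 40 rad/s:
zero (1 + j40·0.025) = 1 + j1 → |·| ≈ 1.4142, ∠ ≈ 45.00°
pole (1 + j40·0.05) = 1 + j2 → |·| ≈ 2.2361, ∠ ≈ 63.43°
∠H = (45.00°) − (63.43°) = -18.43°

-18.4°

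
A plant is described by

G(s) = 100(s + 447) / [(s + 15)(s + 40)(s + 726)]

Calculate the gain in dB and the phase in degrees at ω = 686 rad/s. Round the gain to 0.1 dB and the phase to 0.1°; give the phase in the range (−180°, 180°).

At s = jω = j686:
zero (s+447): 447 + j686 → |·| = √(447²+686²) = √670405 ≈ 818.78, ∠ = arctan(686/447) ≈ 56.91°
pole (s+15): 15 + j686 → |·| = √(15²+686²) = √470821 ≈ 686.16, ∠ = arctan(686/15) ≈ 88.75°
pole (s+40): 40 + j686 → |·| = √(40²+686²) = √472196 ≈ 687.17, ∠ = arctan(686/40) ≈ 86.66°
pole (s+726): 726 + j686 → |·| = √(726²+686²) = √997672 ≈ 998.84, ∠ = arctan(686/726) ≈ 43.38°
|G| = 100 · 818.78 / 4.7096e+08 ≈ 0.00017385
Gain = 20 log₁₀(0.00017385) ≈ -75.20 dB
∠G = 56.91° − 218.79° = -161.88°

-75.2 dB, -161.9°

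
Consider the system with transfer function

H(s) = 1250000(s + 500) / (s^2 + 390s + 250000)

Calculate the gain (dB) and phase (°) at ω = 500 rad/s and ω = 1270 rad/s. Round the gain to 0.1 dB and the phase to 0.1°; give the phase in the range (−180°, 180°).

At s = jω = j500:
zero (s+500): 500 + j500 → |·| = √(500²+500²) = √500000 ≈ 707.11, ∠ = arctan(500/500) ≈ 45.00°
quadratic: (j500)² + 390·j500 + 250000 = 0 + j195000 → |·| ≈ 1.95e+05, ∠ ≈ 90.00°
|H| = 1250000 · 707.11 / 1.95e+05 ≈ 4532.8
Gain = 20 log₁₀(4532.8) ≈ 73.13 dB
∠H = 45.00° − 90.00° = -45.00°

At s = jω = j1270:
zero (s+500): 500 + j1270 → |·| = √(500²+1270²) = √1862900 ≈ 1364.9, ∠ = arctan(1270/500) ≈ 68.51°
quadratic: (j1270)² + 390·j1270 + 250000 = -1362900 + j495300 → |·| ≈ 1.4501e+06, ∠ ≈ 160.03°
|H| = 1250000 · 1364.9 / 1.4501e+06 ≈ 1176.6
Gain = 20 log₁₀(1176.6) ≈ 61.41 dB
∠H = 68.51° − 160.03° = -91.52°

ω = 500: 73.1 dB, -45.0°; ω = 1270: 61.4 dB, -91.5°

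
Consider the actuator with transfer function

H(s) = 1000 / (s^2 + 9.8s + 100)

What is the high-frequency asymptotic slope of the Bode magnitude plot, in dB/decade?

Each pole contributes −20 dB/decade at high frequency; each zero contributes +20 dB/decade.
Net: 0 zero(s) − 2 pole(s) → -40 dB/decade.

-40 dB/decade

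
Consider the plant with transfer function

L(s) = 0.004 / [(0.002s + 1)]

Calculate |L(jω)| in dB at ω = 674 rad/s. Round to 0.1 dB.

-52.5 dB

At ω = 674 rad/s:
pole (1 + j674·0.002) = 1 + j1.348 → |·| ≈ 1.6784, ∠ ≈ 53.43°
|L| = 0.004 · 1 / (1.6784) ≈ 0.0023832
Gain = 20 log₁₀(0.0023832) ≈ -52.46 dB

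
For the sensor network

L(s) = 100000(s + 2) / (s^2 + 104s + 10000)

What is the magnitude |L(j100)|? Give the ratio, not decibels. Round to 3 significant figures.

962

At s = jω = j100:
zero (s+2): 2 + j100 → |·| = √(2²+100²) = √10004 ≈ 100.02, ∠ = arctan(100/2) ≈ 88.85°
quadratic: (j100)² + 104·j100 + 10000 = 0 + j10400 → |·| ≈ 10400, ∠ ≈ 90.00°
|L| = 100000 · 100.02 / 10400 ≈ 961.73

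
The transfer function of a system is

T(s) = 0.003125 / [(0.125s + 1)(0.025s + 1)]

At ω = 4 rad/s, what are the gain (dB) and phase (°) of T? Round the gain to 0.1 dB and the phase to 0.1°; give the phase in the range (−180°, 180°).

At ω = 4 rad/s:
pole (1 + j4·0.125) = 1 + j0.5 → |·| ≈ 1.118, ∠ ≈ 26.57°
pole (1 + j4·0.025) = 1 + j0.1 → |·| ≈ 1.005, ∠ ≈ 5.71°
|T| = 0.003125 · 1 / (1.118 · 1.005) ≈ 0.0027813
Gain = 20 log₁₀(0.0027813) ≈ -51.12 dB
∠T = (0°) − (26.57° + 5.71°) = -32.28°

-51.1 dB, -32.3°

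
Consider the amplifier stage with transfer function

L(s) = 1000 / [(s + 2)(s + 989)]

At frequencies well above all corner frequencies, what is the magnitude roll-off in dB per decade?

Each pole contributes −20 dB/decade at high frequency; each zero contributes +20 dB/decade.
Net: 0 zero(s) − 2 pole(s) → -40 dB/decade.

-40 dB/decade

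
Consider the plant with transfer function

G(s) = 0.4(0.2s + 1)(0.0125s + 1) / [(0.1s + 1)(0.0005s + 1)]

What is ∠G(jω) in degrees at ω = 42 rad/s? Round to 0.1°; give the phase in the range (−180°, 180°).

At ω = 42 rad/s:
zero (1 + j42·0.2) = 1 + j8.4 → |·| ≈ 8.4593, ∠ ≈ 83.21°
zero (1 + j42·0.0125) = 1 + j0.525 → |·| ≈ 1.1294, ∠ ≈ 27.70°
pole (1 + j42·0.1) = 1 + j4.2 → |·| ≈ 4.3174, ∠ ≈ 76.61°
pole (1 + j42·0.0005) = 1 + j0.021 → |·| ≈ 1.0002, ∠ ≈ 1.20°
∠G = (83.21° + 27.70°) − (76.61° + 1.20°) = 33.10°

33.1°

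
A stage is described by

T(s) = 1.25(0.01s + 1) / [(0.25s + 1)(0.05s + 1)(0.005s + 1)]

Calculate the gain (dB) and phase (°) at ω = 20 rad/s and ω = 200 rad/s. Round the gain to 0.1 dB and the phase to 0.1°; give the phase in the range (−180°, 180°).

At ω = 20 rad/s:
zero (1 + j20·0.01) = 1 + j0.2 → |·| ≈ 1.0198, ∠ ≈ 11.31°
pole (1 + j20·0.25) = 1 + j5 → |·| ≈ 5.099, ∠ ≈ 78.69°
pole (1 + j20·0.05) = 1 + j1 → |·| ≈ 1.4142, ∠ ≈ 45.00°
pole (1 + j20·0.005) = 1 + j0.1 → |·| ≈ 1.005, ∠ ≈ 5.71°
|T| = 1.25 · 1.0198 / (5.099 · 1.4142 · 1.005) ≈ 0.1759
Gain = 20 log₁₀(0.1759) ≈ -15.09 dB
∠T = (11.31°) − (78.69° + 45.00° + 5.71°) = -118.09°

At ω = 200 rad/s:
zero (1 + j200·0.01) = 1 + j2 → |·| ≈ 2.2361, ∠ ≈ 63.43°
pole (1 + j200·0.25) = 1 + j50 → |·| ≈ 50.01, ∠ ≈ 88.85°
pole (1 + j200·0.05) = 1 + j10 → |·| ≈ 10.05, ∠ ≈ 84.29°
pole (1 + j200·0.005) = 1 + j1 → |·| ≈ 1.4142, ∠ ≈ 45.00°
|T| = 1.25 · 2.2361 / (50.01 · 10.05 · 1.4142) ≈ 0.0039325
Gain = 20 log₁₀(0.0039325) ≈ -48.11 dB
∠T = (63.43°) − (88.85° + 84.29° + 45.00°) = -154.71°

ω = 20: -15.1 dB, -118.1°; ω = 200: -48.1 dB, -154.7°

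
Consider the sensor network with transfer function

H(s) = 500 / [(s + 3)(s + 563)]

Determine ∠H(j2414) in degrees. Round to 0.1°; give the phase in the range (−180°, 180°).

-166.8°

At s = jω = j2414:
pole (s+3): 3 + j2414 → |·| = √(3²+2414²) = √5827405 ≈ 2414, ∠ = arctan(2414/3) ≈ 89.93°
pole (s+563): 563 + j2414 → |·| = √(563²+2414²) = √6144365 ≈ 2478.8, ∠ = arctan(2414/563) ≈ 76.87°
∠H = 0.00° − 166.80° = -166.80°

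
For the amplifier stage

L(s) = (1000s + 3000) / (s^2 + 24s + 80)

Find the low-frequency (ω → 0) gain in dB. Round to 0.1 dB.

L(0) = 3000 / 80 = 37.5
20 log₁₀(37.5) ≈ 31.48 dB

31.5 dB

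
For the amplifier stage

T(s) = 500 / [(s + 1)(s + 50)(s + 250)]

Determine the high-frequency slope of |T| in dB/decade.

Each pole contributes −20 dB/decade at high frequency; each zero contributes +20 dB/decade.
Net: 0 zero(s) − 3 pole(s) → -60 dB/decade.

-60 dB/decade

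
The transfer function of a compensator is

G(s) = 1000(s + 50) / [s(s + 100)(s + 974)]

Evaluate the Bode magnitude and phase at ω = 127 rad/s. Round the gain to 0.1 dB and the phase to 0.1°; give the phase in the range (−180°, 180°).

-43.4 dB, -80.7°

At s = jω = j127:
zero (s+50): 50 + j127 → |·| = √(50²+127²) = √18629 ≈ 136.49, ∠ = arctan(127/50) ≈ 68.51°
pole (s+100): 100 + j127 → |·| = √(100²+127²) = √26129 ≈ 161.64, ∠ = arctan(127/100) ≈ 51.78°
pole (s+974): 974 + j127 → |·| = √(974²+127²) = √964805 ≈ 982.24, ∠ = arctan(127/974) ≈ 7.43°
pole at origin: |s| = 127, ∠ = 90.00° (in denominator)
|G| = 1000 · 136.49 / 2.0164e+07 ≈ 0.006769
Gain = 20 log₁₀(0.006769) ≈ -43.39 dB
∠G = 68.51° − 149.21° = -80.70°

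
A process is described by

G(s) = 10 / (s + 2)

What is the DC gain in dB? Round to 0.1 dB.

G(0) = 10 / (2) = 5
20 log₁₀(5) ≈ 13.98 dB

14.0 dB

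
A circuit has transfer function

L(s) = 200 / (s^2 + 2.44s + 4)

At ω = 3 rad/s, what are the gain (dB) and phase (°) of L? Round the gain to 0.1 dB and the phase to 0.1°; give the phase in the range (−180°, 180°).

27.1 dB, -124.3°

At s = jω = j3:
quadratic: (j3)² + 2.44·j3 + 4 = -5 + j7.32 → |·| ≈ 8.8647, ∠ ≈ 124.34°
|L| = 200 / 8.8647 ≈ 22.561
Gain = 20 log₁₀(22.561) ≈ 27.07 dB
∠L = 0.00° − 124.34° = -124.34°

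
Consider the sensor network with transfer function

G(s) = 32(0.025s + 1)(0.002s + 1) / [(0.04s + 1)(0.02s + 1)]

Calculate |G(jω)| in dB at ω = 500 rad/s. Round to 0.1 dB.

At ω = 500 rad/s:
zero (1 + j500·0.025) = 1 + j12.5 → |·| ≈ 12.54, ∠ ≈ 85.43°
zero (1 + j500·0.002) = 1 + j1 → |·| ≈ 1.4142, ∠ ≈ 45.00°
pole (1 + j500·0.04) = 1 + j20 → |·| ≈ 20.025, ∠ ≈ 87.14°
pole (1 + j500·0.02) = 1 + j10 → |·| ≈ 10.05, ∠ ≈ 84.29°
|G| = 32 · 12.54 · 1.4142 / (20.025 · 10.05) ≈ 2.8198
Gain = 20 log₁₀(2.8198) ≈ 9.00 dB

9.0 dB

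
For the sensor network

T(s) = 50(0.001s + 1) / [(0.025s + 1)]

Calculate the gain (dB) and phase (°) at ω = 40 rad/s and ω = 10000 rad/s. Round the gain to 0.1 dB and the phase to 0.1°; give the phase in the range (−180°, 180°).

ω = 40: 31.0 dB, -42.7°; ω = 10000: 6.1 dB, -5.5°

At ω = 40 rad/s:
zero (1 + j40·0.001) = 1 + j0.04 → |·| ≈ 1.0008, ∠ ≈ 2.29°
pole (1 + j40·0.025) = 1 + j1 → |·| ≈ 1.4142, ∠ ≈ 45.00°
|T| = 50 · 1.0008 / (1.4142) ≈ 35.384
Gain = 20 log₁₀(35.384) ≈ 30.98 dB
∠T = (2.29°) − (45.00°) = -42.71°

At ω = 10000 rad/s:
zero (1 + j10000·0.001) = 1 + j10 → |·| ≈ 10.05, ∠ ≈ 84.29°
pole (1 + j10000·0.025) = 1 + j250 → |·| ≈ 250, ∠ ≈ 89.77°
|T| = 50 · 10.05 / (250) ≈ 2.01
Gain = 20 log₁₀(2.01) ≈ 6.06 dB
∠T = (84.29°) − (89.77°) = -5.48°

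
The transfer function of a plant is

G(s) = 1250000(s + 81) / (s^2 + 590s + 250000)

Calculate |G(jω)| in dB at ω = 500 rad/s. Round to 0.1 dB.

At s = jω = j500:
zero (s+81): 81 + j500 → |·| = √(81²+500²) = √256561 ≈ 506.52, ∠ = arctan(500/81) ≈ 80.80°
quadratic: (j500)² + 590·j500 + 250000 = 0 + j295000 → |·| ≈ 2.95e+05, ∠ ≈ 90.00°
|G| = 1250000 · 506.52 / 2.95e+05 ≈ 2146.3
Gain = 20 log₁₀(2146.3) ≈ 66.63 dB

66.6 dB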